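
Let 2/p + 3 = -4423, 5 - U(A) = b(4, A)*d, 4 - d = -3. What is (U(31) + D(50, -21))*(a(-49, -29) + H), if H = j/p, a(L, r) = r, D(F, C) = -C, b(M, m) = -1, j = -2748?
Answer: 200682735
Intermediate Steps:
d = 7 (d = 4 - 1*(-3) = 4 + 3 = 7)
U(A) = 12 (U(A) = 5 - (-1)*7 = 5 - 1*(-7) = 5 + 7 = 12)
p = -1/2213 (p = 2/(-3 - 4423) = 2/(-4426) = 2*(-1/4426) = -1/2213 ≈ -0.00045188)
H = 6081324 (H = -2748/(-1/2213) = -2748*(-2213) = 6081324)
(U(31) + D(50, -21))*(a(-49, -29) + H) = (12 - 1*(-21))*(-29 + 6081324) = (12 + 21)*6081295 = 33*6081295 = 200682735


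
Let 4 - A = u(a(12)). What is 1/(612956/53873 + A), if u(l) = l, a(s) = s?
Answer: 53873/181972 ≈ 0.29605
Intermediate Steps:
A = -8 (A = 4 - 1*12 = 4 - 12 = -8)
1/(612956/53873 + A) = 1/(612956/53873 - 8) = 1/(181972/53873) = 53873/181972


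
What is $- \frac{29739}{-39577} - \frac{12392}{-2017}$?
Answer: $\frac{550421747}{79826809} \approx 6.8952$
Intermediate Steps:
$- \frac{29739}{-39577} - \frac{12392}{-2017} = \left(-29739\right) \left(- \frac{1}{39577}\right) - - \frac{12392}{2017} = \frac{29739}{39577} + \frac{12392}{2017} = \frac{550421747}{79826809}$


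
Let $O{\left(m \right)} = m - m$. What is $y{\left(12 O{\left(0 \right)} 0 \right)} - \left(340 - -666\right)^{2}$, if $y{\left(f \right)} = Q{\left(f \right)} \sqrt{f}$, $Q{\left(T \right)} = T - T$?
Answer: $-1012036$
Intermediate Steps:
$Q{\left(T \right)} = 0$
$O{\left(m \right)} = 0$
$y{\left(f \right)} = 0$ ($y{\left(f \right)} = 0 \sqrt{f} = 0$)
$y{\left(12 O{\left(0 \right)} 0 \right)} - \left(340 - -666\right)^{2} = 0 - \left(340 - -666\right)^{2} = 0 - \left(340 + 666\right)^{2} = 0 - 1006^{2} = 0 - 1012036 = -1012036$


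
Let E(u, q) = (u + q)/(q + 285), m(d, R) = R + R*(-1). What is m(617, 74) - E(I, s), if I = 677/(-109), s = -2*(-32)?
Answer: -6299/38041 ≈ -0.16558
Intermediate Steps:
m(d, R) = 0 (m(d, R) = R - R = 0)
s = 64
I = -677/109 (I = 677*(-1/109) = -677/109 ≈ -6.2110)
E(u, q) = (q + u)/(285 + q)
m(617, 74) - E(I, s) = 0 - (64 - 677/109)/(285 + 64) = 0 - 6299/(349*109) = 0 - 1*6299/38041 = 0 - 6299/38041 = -6299/38041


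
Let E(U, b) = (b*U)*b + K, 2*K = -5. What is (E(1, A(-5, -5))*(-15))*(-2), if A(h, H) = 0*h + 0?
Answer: -75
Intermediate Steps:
K = -5/2 (K = (½)*(-5) = -5/2 ≈ -2.5000)
A(h, H) = 0 (A(h, H) = 0 + 0 = 0)
E(U, b) = -5/2 + U*b² (E(U, b) = (b*U)*b - 5/2 = (U*b)*b - 5/2 = U*b² - 5/2 = -5/2 + U*b²)
(E(1, A(-5, -5))*(-15))*(-2) = ((-5/2 + 1*0²)*(-15))*(-2) = ((-5/2 + 1*0)*(-15))*(-2) = ((-5/2 + 0)*(-15))*(-2) = -5/2*(-15)*(-2) = (75/2)*(-2) = -75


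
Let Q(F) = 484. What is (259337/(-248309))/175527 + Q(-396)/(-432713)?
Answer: -21207326471293/18859767478006059 ≈ -0.0011245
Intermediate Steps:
(259337/(-248309))/175527 + Q(-396)/(-432713) = (259337/(-248309))/175527 + 484/(-432713) = (259337*(-1/248309))*(1/175527) + 484*(-1/432713) = -259337/248309*1/175527 - 484/432713 = -259337/43584933843 - 484/432713 = -21207326471293/18859767478006059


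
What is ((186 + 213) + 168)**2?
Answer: 321489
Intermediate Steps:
((186 + 213) + 168)**2 = (399 + 168)**2 = 567**2 = 321489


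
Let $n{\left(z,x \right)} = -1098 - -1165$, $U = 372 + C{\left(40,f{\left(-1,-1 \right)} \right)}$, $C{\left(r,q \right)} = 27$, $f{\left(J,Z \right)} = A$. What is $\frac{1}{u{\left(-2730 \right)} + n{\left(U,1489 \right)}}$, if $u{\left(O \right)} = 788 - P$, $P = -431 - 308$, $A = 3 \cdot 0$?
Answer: $\frac{1}{1594} \approx 0.00062735$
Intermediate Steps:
$A = 0$
$f{\left(J,Z \right)} = 0$
$P = -739$
$U = 399$ ($U = 372 + 27 = 399$)
$n{\left(z,x \right)} = 67$ ($n{\left(z,x \right)} = -1098 + 1165 = 67$)
$u{\left(O \right)} = 1527$ ($u{\left(O \right)} = 788 - -739 = 788 + 739 = 1527$)
$\frac{1}{u{\left(-2730 \right)} + n{\left(U,1489 \right)}} = \frac{1}{1527 + 67} = \frac{1}{1594}$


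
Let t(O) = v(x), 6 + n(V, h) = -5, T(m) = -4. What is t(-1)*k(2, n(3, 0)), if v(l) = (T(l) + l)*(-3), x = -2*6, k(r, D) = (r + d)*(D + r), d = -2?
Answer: 0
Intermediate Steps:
n(V, h) = -11 (n(V, h) = -6 - 5 = -11)
k(r, D) = (-2 + r)*(D + r) (k(r, D) = (r - 2)*(D + r) = (-2 + r)*(D + r))
x = -12
v(l) = 12 - 3*l (v(l) = (-4 + l)*(-3) = 12 - 3*l)
t(O) = 48 (t(O) = 12 - 3*(-12) = 12 + 36 = 48)
t(-1)*k(2, n(3, 0)) = 48*(2² - 2*(-11) - 2*2 - 11*2) = 48*(4 + 22 - 4 - 22) = 48*0 = 0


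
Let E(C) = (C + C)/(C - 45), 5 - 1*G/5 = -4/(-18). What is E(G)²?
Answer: 1849/361 ≈ 5.1219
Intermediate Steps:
G = 215/9 (G = 25 - (-20)/(-18) = 25 - (-20)*(-1)/18 = 25 - 5*2/9 = 25 - 10/9 = 215/9 ≈ 23.889)
E(C) = 2*C/(-45 + C) (E(C) = (2*C)/(-45 + C) = 2*C/(-45 + C))
E(G)² = (2*(215/9)/(-45 + 215/9))² = (2*(215/9)/(-190/9))² = (2*(215/9)*(-9/190))² = (-43/19)² = 1849/361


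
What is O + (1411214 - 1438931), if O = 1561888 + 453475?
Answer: 1987646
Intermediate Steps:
O = 2015363
O + (1411214 - 1438931) = 2015363 + (1411214 - 1438931) = 2015363 - 27717 = 1987646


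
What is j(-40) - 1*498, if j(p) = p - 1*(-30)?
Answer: -508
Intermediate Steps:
j(p) = 30 + p (j(p) = p + 30 = 30 + p)
j(-40) - 1*498 = (30 - 40) - 1*498 = -10 - 498 = -508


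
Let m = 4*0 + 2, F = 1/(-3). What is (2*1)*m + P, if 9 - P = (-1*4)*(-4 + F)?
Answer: -13/3 ≈ -4.3333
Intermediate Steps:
F = -⅓ (F = 1*(-⅓) = -⅓ ≈ -0.33333)
P = -25/3 (P = 9 - (-1*4)*(-4 - ⅓) = 9 - (-4)*(-13)/3 = 9 - 1*52/3 = 9 - 52/3 = -25/3 ≈ -8.3333)
m = 2 (m = 0 + 2 = 2)
(2*1)*m + P = (2*1)*2 - 25/3 = 2*2 - 25/3 = 4 - 25/3 = -13/3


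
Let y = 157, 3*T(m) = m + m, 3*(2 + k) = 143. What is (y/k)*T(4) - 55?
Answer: -6279/137 ≈ -45.832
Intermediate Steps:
k = 137/3 (k = -2 + (⅓)*143 = -2 + 143/3 = 137/3 ≈ 45.667)
T(m) = 2*m/3 (T(m) = (m + m)/3 = (2*m)/3 = 2*m/3)
(y/k)*T(4) - 55 = (157/(137/3))*((⅔)*4) - 55 = (157*(3/137))*(8/3) - 55 = (471/137)*(8/3) - 55 = 1256/137 - 55 = -6279/137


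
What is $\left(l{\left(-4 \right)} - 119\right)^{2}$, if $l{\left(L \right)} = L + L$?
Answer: $16129$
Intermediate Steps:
$l{\left(L \right)} = 2 L$
$\left(l{\left(-4 \right)} - 119\right)^{2} = \left(2 \left(-4\right) - 119\right)^{2} = \left(-8 - 119\right)^{2} = \left(-127\right)^{2} = 16129$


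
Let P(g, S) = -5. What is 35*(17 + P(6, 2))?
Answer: 420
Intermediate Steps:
35*(17 + P(6, 2)) = 35*(17 - 5) = 35*12 = 420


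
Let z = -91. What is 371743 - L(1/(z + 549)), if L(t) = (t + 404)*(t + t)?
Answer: 38988964293/104882 ≈ 3.7174e+5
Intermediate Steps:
L(t) = 2*t*(404 + t) (L(t) = (404 + t)*(2*t) = 2*t*(404 + t))
371743 - L(1/(z + 549)) = 371743 - 2*(404 + 1/(-91 + 549))/(-91 + 549) = 371743 - 2*(404 + 1/458)/458 = 371743 - 2*185033/(458*458) = 371743 - 1*185033/104882 = 371743 - 185033/104882 = 38988964293/104882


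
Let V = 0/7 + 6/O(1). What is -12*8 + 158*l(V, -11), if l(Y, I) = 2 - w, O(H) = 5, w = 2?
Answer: -96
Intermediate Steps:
V = 6/5 (V = 0/7 + 6/5 = 0*(⅐) + 6*(⅕) = 0 + 6/5 = 6/5 ≈ 1.2000)
l(Y, I) = 0 (l(Y, I) = 2 - 1*2 = 2 - 2 = 0)
-12*8 + 158*l(V, -11) = -12*8 + 158*0 = -96 + 0 = -96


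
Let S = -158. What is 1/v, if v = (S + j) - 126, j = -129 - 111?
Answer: -1/524 ≈ -0.0019084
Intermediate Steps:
j = -240
v = -524 (v = (-158 - 240) - 126 = -398 - 126 = -524)
1/v = 1/(-524) = -1/524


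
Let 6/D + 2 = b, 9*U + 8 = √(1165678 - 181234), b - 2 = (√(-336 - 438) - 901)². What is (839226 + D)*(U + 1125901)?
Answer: 623886668150043739311068/660278130625 + 123138349879280536*√246111/660278130625 + 7208*I*√21165546/660278130625 + 36519696004*I*√86/660278130625 ≈ 9.4498e+11 + 0.51297*I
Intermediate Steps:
b = 2 + (-901 + 3*I*√86)² (b = 2 + (√(-336 - 438) - 901)² = 2 + (√(-774) - 901)² = 2 + (3*I*√86 - 901)² = 2 + (-901 + 3*I*√86)² ≈ 8.1103e+5 - 50133.0*I)
U = -8/9 + 2*√246111/9 (U = -8/9 + √(1165678 - 181234)/9 = -8/9 + √984444/9 = -8/9 + (2*√246111)/9 = -8/9 + 2*√246111/9 ≈ 109.35)
D = 6/(811027 - 5406*I*√86) (D = 6/(-2 + (811029 - 5406*I*√86)) = 6/(811027 - 5406*I*√86) ≈ 7.3699e-6 + 4.5556e-7*I)
(839226 + D)*(U + 1125901) = (839226 + (4866162/660278130625 + 32436*I*√86/660278130625))*((-8/9 + 2*√246111/9) + 1125901) = (554122574456762412/660278130625 + 32436*I*√86/660278130625)*(10133101/9 + 2*√246111/9) = (10133101/9 + 2*√246111/9)*(554122574456762412/660278130625 + 32436*I*√86/660278130625)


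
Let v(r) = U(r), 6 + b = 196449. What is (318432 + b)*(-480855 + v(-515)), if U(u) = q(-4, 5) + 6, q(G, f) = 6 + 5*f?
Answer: -247561167750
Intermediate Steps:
b = 196443 (b = -6 + 196449 = 196443)
U(u) = 37 (U(u) = (6 + 5*5) + 6 = (6 + 25) + 6 = 31 + 6 = 37)
v(r) = 37
(318432 + b)*(-480855 + v(-515)) = (318432 + 196443)*(-480855 + 37) = 514875*(-480818) = -247561167750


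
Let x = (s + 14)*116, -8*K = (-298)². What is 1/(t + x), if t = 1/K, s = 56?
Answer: 22201/180272118 ≈ 0.00012315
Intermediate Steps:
K = -22201/2 (K = -⅛*(-298)² = -⅛*88804 = -22201/2 ≈ -11101.)
t = -2/22201 (t = 1/(-22201/2) = -2/22201 ≈ -9.0086e-5)
x = 8120 (x = (56 + 14)*116 = 70*116 = 8120)
1/(t + x) = 1/(-2/22201 + 8120) = 1/(180272118/22201) = 22201/180272118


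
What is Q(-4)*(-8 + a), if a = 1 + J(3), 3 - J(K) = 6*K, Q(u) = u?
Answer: 88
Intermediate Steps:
J(K) = 3 - 6*K
a = -14 (a = 1 + (3 - 6*3) = 1 + (3 - 18) = 1 - 15 = -14)
Q(-4)*(-8 + a) = -4*(-8 - 14) = -4*(-22) = 88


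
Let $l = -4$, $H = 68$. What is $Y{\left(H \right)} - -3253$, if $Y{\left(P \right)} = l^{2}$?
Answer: $3269$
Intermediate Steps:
$Y{\left(P \right)} = 16$ ($Y{\left(P \right)} = \left(-4\right)^{2} = 16$)
$Y{\left(H \right)} - -3253 = 16 - -3253 = 16 + 3253 = 3269$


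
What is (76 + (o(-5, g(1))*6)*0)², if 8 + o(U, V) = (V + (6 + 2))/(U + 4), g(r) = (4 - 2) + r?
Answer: 5776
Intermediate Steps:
g(r) = 2 + r
o(U, V) = -8 + (8 + V)/(4 + U) (o(U, V) = -8 + (V + (6 + 2))/(U + 4) = -8 + (V + 8)/(4 + U) = -8 + (8 + V)/(4 + U))
(76 + (o(-5, g(1))*6)*0)² = (76 + (((-24 + (2 + 1) - 8*(-5))/(4 - 5))*6)*0)² = (76 + (((-24 + 3 + 40)/(-1))*6)*0)² = (76 + (-1*19*6)*0)² = (76 - 19*6*0)² = (76 - 114*0)² = (76 + 0)² = 76² = 5776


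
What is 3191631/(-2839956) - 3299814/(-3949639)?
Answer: -1078154567675/3738933658628 ≈ -0.28836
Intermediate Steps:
3191631/(-2839956) - 3299814/(-3949639) = 3191631*(-1/2839956) - 3299814*(-1/3949639) = -1063877/946652 + 3299814/3949639 = -1078154567675/3738933658628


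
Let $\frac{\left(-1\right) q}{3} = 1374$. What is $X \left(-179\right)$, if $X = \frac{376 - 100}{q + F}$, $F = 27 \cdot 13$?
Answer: $\frac{16468}{1257} \approx 13.101$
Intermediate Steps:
$q = -4122$ ($q = \left(-3\right) 1374 = -4122$)
$F = 351$
$X = - \frac{92}{1257}$ ($X = \frac{376 - 100}{-4122 + 351} = \frac{276}{-3771} = 276 \left(- \frac{1}{3771}\right) = - \frac{92}{1257} \approx -0.07319$)
$X \left(-179\right) = \left(- \frac{92}{1257}\right) \left(-179\right) = \frac{16468}{1257}$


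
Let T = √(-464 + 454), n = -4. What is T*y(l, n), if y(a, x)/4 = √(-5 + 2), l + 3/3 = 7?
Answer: -4*√30 ≈ -21.909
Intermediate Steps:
l = 6 (l = -1 + 7 = 6)
T = I*√10 (T = √(-10) = I*√10 ≈ 3.1623*I)
y(a, x) = 4*I*√3 (y(a, x) = 4*√(-5 + 2) = 4*√(-3) = 4*(I*√3) = 4*I*√3)
T*y(l, n) = (I*√10)*(4*I*√3) = -4*√30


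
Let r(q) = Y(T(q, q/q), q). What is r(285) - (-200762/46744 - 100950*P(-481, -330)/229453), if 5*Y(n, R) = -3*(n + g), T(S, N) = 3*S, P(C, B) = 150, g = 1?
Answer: -11886891367123/26813877580 ≈ -443.31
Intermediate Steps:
Y(n, R) = -3/5 - 3*n/5 (Y(n, R) = (-3*(n + 1))/5 = (-3*(1 + n))/5 = (-3 - 3*n)/5 = -3/5 - 3*n/5)
r(q) = -3/5 - 9*q/5
r(285) - (-200762/46744 - 100950*P(-481, -330)/229453) = (-3/5 - 9/5*285) - (-200762/46744 - 100950/(229453/150)) = (-3/5 - 513) - (-200762*1/46744 - 100950/(229453*(1/150))) = -2568/5 - (-100381/23372 - 100950/229453/150) = -2568/5 - (-100381/23372 - 100950*150/229453) = -2568/5 - (-100381/23372 - 15142500/229453) = -2568/5 - 1*(-376943231593/5362775516) = -2568/5 + 376943231593/5362775516 = -11886891367123/26813877580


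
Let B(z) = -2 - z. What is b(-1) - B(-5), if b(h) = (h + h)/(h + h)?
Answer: -2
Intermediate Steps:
b(h) = 1 (b(h) = (2*h)/((2*h)) = (2*h)*(1/(2*h)) = 1)
b(-1) - B(-5) = 1 - (-2 - 1*(-5)) = 1 - (-2 + 5) = 1 - 1*3 = 1 - 3 = -2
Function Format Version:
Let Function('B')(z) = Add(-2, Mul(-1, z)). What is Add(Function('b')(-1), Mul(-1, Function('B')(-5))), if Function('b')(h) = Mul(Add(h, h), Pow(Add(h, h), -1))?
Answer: -2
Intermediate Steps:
Function('b')(h) = 1 (Function('b')(h) = Mul(Mul(2, h), Pow(Mul(2, h), -1)) = Mul(Mul(2, h), Mul(Rational(1, 2), Pow(h, -1))) = 1)
Add(Function('b')(-1), Mul(-1, Function('B')(-5))) = Add(1, Mul(-1, Add(-2, Mul(-1, -5)))) = Add(1, Mul(-1, Add(-2, 5))) = Add(1, Mul(-1, 3)) = Add(1, -3) = -2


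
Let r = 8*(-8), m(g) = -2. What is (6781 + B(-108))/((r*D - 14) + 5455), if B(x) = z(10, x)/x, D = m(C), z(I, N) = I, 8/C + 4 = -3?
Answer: 366169/300726 ≈ 1.2176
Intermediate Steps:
C = -8/7 (C = 8/(-4 - 3) = 8/(-7) = 8*(-⅐) = -8/7 ≈ -1.1429)
D = -2
r = -64
B(x) = 10/x
(6781 + B(-108))/((r*D - 14) + 5455) = (6781 + 10/(-108))/((-64*(-2) - 14) + 5455) = (6781 + 10*(-1/108))/((128 - 14) + 5455) = (6781 - 5/54)/(114 + 5455) = (366169/54)/5569 = (366169/54)*(1/5569) = 366169/300726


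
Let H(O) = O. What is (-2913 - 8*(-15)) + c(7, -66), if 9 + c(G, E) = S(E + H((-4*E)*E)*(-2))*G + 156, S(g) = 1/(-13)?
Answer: -34405/13 ≈ -2646.5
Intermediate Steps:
S(g) = -1/13
c(G, E) = 147 - G/13 (c(G, E) = -9 + (-G/13 + 156) = -9 + (156 - G/13) = 147 - G/13)
(-2913 - 8*(-15)) + c(7, -66) = (-2913 - 8*(-15)) + (147 - 1/13*7) = (-2913 + 120) + (147 - 7/13) = -2793 + 1904/13 = -34405/13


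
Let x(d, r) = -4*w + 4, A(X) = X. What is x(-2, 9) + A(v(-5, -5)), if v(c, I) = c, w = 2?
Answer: -9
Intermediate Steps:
x(d, r) = -4 (x(d, r) = -4*2 + 4 = -8 + 4 = -4)
x(-2, 9) + A(v(-5, -5)) = -4 - 5 = -9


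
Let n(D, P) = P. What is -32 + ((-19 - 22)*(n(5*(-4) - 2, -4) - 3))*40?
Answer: 11448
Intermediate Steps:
-32 + ((-19 - 22)*(n(5*(-4) - 2, -4) - 3))*40 = -32 + ((-19 - 22)*(-4 - 3))*40 = -32 - 41*(-7)*40 = -32 + 287*40 = -32 + 11480 = 11448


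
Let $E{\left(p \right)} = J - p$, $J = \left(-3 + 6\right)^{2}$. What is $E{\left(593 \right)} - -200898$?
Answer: $200314$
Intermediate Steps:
$J = 9$ ($J = 3^{2} = 9$)
$E{\left(p \right)} = 9 - p$
$E{\left(593 \right)} - -200898 = \left(9 - 593\right) - -200898 = \left(9 - 593\right) + 200898 = -584 + 200898 = 200314$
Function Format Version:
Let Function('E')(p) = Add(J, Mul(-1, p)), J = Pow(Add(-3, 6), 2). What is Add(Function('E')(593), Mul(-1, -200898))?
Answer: 200314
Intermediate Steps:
J = 9 (J = Pow(3, 2) = 9)
Function('E')(p) = Add(9, Mul(-1, p))
Add(Function('E')(593), Mul(-1, -200898)) = Add(Add(9, Mul(-1, 593)), Mul(-1, -200898)) = Add(Add(9, -593), 200898) = Add(-584, 200898) = 200314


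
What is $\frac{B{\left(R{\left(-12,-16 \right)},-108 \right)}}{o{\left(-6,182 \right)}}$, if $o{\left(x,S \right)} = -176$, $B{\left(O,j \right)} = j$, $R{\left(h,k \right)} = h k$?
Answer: $\frac{27}{44} \approx 0.61364$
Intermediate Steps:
$\frac{B{\left(R{\left(-12,-16 \right)},-108 \right)}}{o{\left(-6,182 \right)}} = - \frac{108}{-176} = \left(-108\right) \left(- \frac{1}{176}\right) = \frac{27}{44}$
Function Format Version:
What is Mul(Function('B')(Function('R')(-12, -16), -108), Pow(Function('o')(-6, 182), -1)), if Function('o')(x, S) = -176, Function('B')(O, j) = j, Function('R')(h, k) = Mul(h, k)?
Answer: Rational(27, 44) ≈ 0.61364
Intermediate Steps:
Mul(Function('B')(Function('R')(-12, -16), -108), Pow(Function('o')(-6, 182), -1)) = Mul(-108, Pow(-176, -1)) = Mul(-108, Rational(-1, 176)) = Rational(27, 44)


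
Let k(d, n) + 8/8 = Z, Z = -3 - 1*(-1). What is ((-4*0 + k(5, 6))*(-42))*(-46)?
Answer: -5796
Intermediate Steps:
Z = -2 (Z = -3 + 1 = -2)
k(d, n) = -3 (k(d, n) = -1 - 2 = -3)
((-4*0 + k(5, 6))*(-42))*(-46) = ((-4*0 - 3)*(-42))*(-46) = ((0 - 3)*(-42))*(-46) = -3*(-42)*(-46) = 126*(-46) = -5796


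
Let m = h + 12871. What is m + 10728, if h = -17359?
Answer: 6240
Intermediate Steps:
m = -4488 (m = -17359 + 12871 = -4488)
m + 10728 = -4488 + 10728 = 6240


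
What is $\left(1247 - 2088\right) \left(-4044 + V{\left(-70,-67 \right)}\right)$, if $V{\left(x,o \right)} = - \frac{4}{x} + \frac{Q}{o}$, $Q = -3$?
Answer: $\frac{7975153381}{2345} \approx 3.4009 \cdot 10^{6}$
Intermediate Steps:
$V{\left(x,o \right)} = - \frac{4}{x} - \frac{3}{o}$
$\left(1247 - 2088\right) \left(-4044 + V{\left(-70,-67 \right)}\right) = \left(1247 - 2088\right) \left(-4044 - \left(- \frac{3}{67} - \frac{2}{35}\right)\right) = - 841 \left(-4044 - - \frac{239}{2345}\right) = - 841 \left(-4044 + \left(\frac{2}{35} + \frac{3}{67}\right)\right) = - 841 \left(-4044 + \frac{239}{2345}\right) = \left(-841\right) \left(- \frac{9482941}{2345}\right) = \frac{7975153381}{2345}$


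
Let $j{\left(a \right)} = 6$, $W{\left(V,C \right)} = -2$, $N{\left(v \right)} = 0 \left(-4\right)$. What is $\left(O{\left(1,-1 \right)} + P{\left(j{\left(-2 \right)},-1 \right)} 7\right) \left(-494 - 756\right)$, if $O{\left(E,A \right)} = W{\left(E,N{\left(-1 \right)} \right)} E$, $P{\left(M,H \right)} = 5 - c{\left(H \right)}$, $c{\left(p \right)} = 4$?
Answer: $-6250$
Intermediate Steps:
$N{\left(v \right)} = 0$
$P{\left(M,H \right)} = 1$ ($P{\left(M,H \right)} = 5 - 4 = 1$)
$O{\left(E,A \right)} = - 2 E$
$\left(O{\left(1,-1 \right)} + P{\left(j{\left(-2 \right)},-1 \right)} 7\right) \left(-494 - 756\right) = \left(\left(-2\right) 1 + 1 \cdot 7\right) \left(-494 - 756\right) = \left(-2 + 7\right) \left(-1250\right) = 5 \left(-1250\right) = -6250$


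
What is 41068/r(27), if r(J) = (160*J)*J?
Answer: 10267/29160 ≈ 0.35209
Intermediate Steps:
r(J) = 160*J**2
41068/r(27) = 41068/((160*27**2)) = 41068/((160*729)) = 41068/116640 = 41068*(1/116640) = 10267/29160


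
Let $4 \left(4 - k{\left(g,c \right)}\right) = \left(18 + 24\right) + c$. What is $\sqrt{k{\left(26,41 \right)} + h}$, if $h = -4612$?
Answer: $\frac{23 i \sqrt{35}}{2} \approx 68.035 i$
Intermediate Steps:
$k{\left(g,c \right)} = - \frac{13}{2} - \frac{c}{4}$ ($k{\left(g,c \right)} = 4 - \frac{\left(18 + 24\right) + c}{4} = 4 - \frac{42 + c}{4} = 4 - \left(\frac{21}{2} + \frac{c}{4}\right) = - \frac{13}{2} - \frac{c}{4}$)
$\sqrt{k{\left(26,41 \right)} + h} = \sqrt{\left(- \frac{13}{2} - \frac{41}{4}\right) - 4612} = \sqrt{- \frac{67}{4} - 4612} = \sqrt{- \frac{18515}{4}} = \frac{23 i \sqrt{35}}{2}$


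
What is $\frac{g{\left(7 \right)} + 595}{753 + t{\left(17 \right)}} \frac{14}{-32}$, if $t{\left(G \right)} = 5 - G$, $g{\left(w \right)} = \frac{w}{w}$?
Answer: $- \frac{1043}{2964} \approx -0.35189$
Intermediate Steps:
$g{\left(w \right)} = 1$
$\frac{g{\left(7 \right)} + 595}{753 + t{\left(17 \right)}} \frac{14}{-32} = \frac{1 + 595}{753 + \left(5 - 17\right)} \frac{14}{-32} = \frac{596}{753 + \left(5 - 17\right)} 14 \left(- \frac{1}{32}\right) = \frac{596}{753 - 12} \left(- \frac{7}{16}\right) = \frac{596}{741} \left(- \frac{7}{16}\right) = - \frac{1043}{2964}$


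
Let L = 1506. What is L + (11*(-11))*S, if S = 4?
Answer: 1022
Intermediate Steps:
L + (11*(-11))*S = 1506 + (11*(-11))*4 = 1506 - 121*4 = 1506 - 484 = 1022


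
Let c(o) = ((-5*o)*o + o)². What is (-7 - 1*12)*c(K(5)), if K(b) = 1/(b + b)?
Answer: -19/400 ≈ -0.047500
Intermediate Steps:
K(b) = 1/(2*b)
c(o) = (o - 5*o²)² (c(o) = (-5*o² + o)² = (o - 5*o²)²)
(-7 - 1*12)*c(K(5)) = (-7 - 1*12)*(((½)/5)²*(-1 + 5*((½)/5))²) = (-7 - 12)*(((½)*(⅕))²*(-1 + 5*((½)*(⅕)))²) = -19*(⅒)²*(-1 + 5*(⅒))² = -19*(-1 + ½)²/100 = -19*(-½)²/100 = -19/(100*4) = -19*1/400 = -19/400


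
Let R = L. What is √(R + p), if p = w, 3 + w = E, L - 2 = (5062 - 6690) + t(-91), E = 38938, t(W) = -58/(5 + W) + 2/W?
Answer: √571269317710/3913 ≈ 193.16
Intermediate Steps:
L = -6359985/3913 (L = 2 + ((5062 - 6690) + 2*(5 - 28*(-91))/(-91*(5 - 91))) = 2 + (-1628 + 2*(-1/91)*(5 + 2548)/(-86)) = 2 + (-1628 + 2*(-1/91)*(-1/86)*2553) = 2 + (-1628 + 2553/3913) = 2 - 6367811/3913 = -6359985/3913 ≈ -1625.3)
R = -6359985/3913 ≈ -1625.3
w = 38935 (w = -3 + 38938 = 38935)
p = 38935
√(R + p) = √(-6359985/3913 + 38935) = √(145992670/3913) = √571269317710/3913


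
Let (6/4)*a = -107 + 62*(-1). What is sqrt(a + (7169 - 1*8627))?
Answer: 2*I*sqrt(3534)/3 ≈ 39.632*I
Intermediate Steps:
a = -338/3 (a = 2*(-107 + 62*(-1))/3 = 2*(-107 - 62)/3 = (2/3)*(-169) = -338/3 ≈ -112.67)
sqrt(a + (7169 - 1*8627)) = sqrt(-338/3 + (7169 - 1*8627)) = sqrt(-338/3 + (7169 - 8627)) = sqrt(-338/3 - 1458) = sqrt(-4712/3) = 2*I*sqrt(3534)/3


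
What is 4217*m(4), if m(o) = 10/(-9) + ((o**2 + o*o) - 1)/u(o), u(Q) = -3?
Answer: -434351/9 ≈ -48261.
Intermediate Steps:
m(o) = -7/9 - 2*o**2/3 (m(o) = 10/(-9) + ((o**2 + o*o) - 1)/(-3) = 10*(-1/9) + ((o**2 + o**2) - 1)*(-1/3) = -10/9 + (2*o**2 - 1)*(-1/3) = -10/9 + (-1 + 2*o**2)*(-1/3) = -10/9 + (1/3 - 2*o**2/3) = -7/9 - 2*o**2/3)
4217*m(4) = 4217*(-7/9 - 2/3*4**2) = 4217*(-7/9 - 2/3*16) = 4217*(-7/9 - 32/3) = 4217*(-103/9) = -434351/9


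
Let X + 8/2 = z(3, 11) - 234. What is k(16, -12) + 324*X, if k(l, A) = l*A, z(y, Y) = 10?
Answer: -74064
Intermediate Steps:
k(l, A) = A*l
X = -228 (X = -4 + (10 - 234) = -4 - 224 = -228)
k(16, -12) + 324*X = -12*16 + 324*(-228) = -192 - 73872 = -74064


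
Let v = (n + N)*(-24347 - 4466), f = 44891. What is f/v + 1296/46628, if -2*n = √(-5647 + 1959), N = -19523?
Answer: 3568394099564213/128017527424654591 - 44891*I*√922/10982030318663 ≈ 0.027874 - 1.2412e-7*I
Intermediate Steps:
n = -I*√922 (n = -√(-5647 + 1959)/2 = -I*√922 ≈ -30.364*I)
v = 562516199 + 28813*I*√922 (v = (-I*√922 - 19523)*(-24347 - 4466) = (-19523 - I*√922)*(-28813) = 562516199 + 28813*I*√922 ≈ 5.6252e+8 + 8.7489e+5*I)
f/v + 1296/46628 = 44891/(562516199 + 28813*I*√922) + 1296/46628 = 44891/(562516199 + 28813*I*√922) + 1296*(1/46628) = 44891/(562516199 + 28813*I*√922) + 324/11657 = 324/11657 + 44891/(562516199 + 28813*I*√922)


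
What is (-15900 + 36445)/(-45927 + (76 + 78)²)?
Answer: -2935/3173 ≈ -0.92499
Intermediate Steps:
(-15900 + 36445)/(-45927 + (76 + 78)²) = 20545/(-45927 + 154²) = 20545/(-45927 + 23716) = 20545/(-22211) = 20545*(-1/22211) = -2935/3173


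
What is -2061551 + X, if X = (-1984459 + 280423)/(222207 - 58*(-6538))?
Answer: -1239841152497/601411 ≈ -2.0616e+6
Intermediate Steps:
X = -1704036/601411 (X = -1704036/(222207 + 379204) = -1704036/601411 ≈ -2.8334)
-2061551 + X = -2061551 - 1704036/601411 = -1239841152497/601411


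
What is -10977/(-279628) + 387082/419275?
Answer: 112841347171/117241029700 ≈ 0.96247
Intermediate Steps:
-10977/(-279628) + 387082/419275 = -10977*(-1/279628) + 387082*(1/419275) = 10977/279628 + 387082/419275 = 112841347171/117241029700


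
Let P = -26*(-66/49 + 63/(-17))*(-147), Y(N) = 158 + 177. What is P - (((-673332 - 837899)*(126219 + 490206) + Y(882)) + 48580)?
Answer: 15836528516118/17 ≈ 9.3156e+11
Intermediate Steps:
Y(N) = 335
P = -328302/17 (P = -26*(-66*1/49 + 63*(-1/17))*(-147) = -26*(-66/49 - 63/17)*(-147) = -26*(-4209/833)*(-147) = (109434/833)*(-147) = -328302/17 ≈ -19312.)
P - (((-673332 - 837899)*(126219 + 490206) + Y(882)) + 48580) = -328302/17 - (((-673332 - 837899)*(126219 + 490206) + 335) + 48580) = -328302/17 - ((-1511231*616425 + 335) + 48580) = -328302/17 - ((-931560569175 + 335) + 48580) = -328302/17 - (-931560568840 + 48580) = -328302/17 - 1*(-931560520260) = -328302/17 + 931560520260 = 15836528516118/17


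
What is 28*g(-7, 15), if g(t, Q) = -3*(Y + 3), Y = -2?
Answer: -84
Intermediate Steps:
g(t, Q) = -3 (g(t, Q) = -3*(-2 + 3) = -3*1 = -3)
28*g(-7, 15) = 28*(-3) = -84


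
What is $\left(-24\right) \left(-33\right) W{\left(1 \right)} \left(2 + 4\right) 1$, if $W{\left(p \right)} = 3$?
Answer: $14256$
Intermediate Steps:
$\left(-24\right) \left(-33\right) W{\left(1 \right)} \left(2 + 4\right) 1 = \left(-24\right) \left(-33\right) 3 \left(2 + 4\right) 1 = 792 \cdot 3 \cdot 6 \cdot 1 = 792 \cdot 18 \cdot 1 = 792 \cdot 18 = 14256$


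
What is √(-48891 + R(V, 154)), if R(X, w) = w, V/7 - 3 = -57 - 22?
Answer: I*√48737 ≈ 220.76*I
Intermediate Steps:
V = -532 (V = 21 + 7*(-57 - 22) = 21 + 7*(-79) = 21 - 553 = -532)
√(-48891 + R(V, 154)) = √(-48891 + 154) = √(-48737) = I*√48737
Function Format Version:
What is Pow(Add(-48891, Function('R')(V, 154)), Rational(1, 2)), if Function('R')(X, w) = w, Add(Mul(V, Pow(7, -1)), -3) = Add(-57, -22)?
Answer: Mul(I, Pow(48737, Rational(1, 2))) ≈ Mul(220.76, I)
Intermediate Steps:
V = -532 (V = Add(21, Mul(7, Add(-57, -22))) = Add(21, Mul(7, -79)) = Add(21, -553) = -532)
Pow(Add(-48891, Function('R')(V, 154)), Rational(1, 2)) = Pow(Add(-48891, 154), Rational(1, 2)) = Pow(-48737, Rational(1, 2)) = Mul(I, Pow(48737, Rational(1, 2)))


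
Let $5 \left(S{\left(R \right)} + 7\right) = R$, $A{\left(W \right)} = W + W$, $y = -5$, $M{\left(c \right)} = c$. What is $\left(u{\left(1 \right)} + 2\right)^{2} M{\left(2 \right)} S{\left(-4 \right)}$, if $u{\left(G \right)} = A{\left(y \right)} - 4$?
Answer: $- \frac{11232}{5} \approx -2246.4$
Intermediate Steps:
$A{\left(W \right)} = 2 W$
$u{\left(G \right)} = -14$ ($u{\left(G \right)} = 2 \left(-5\right) - 4 = -10 - 4 = -14$)
$S{\left(R \right)} = -7 + \frac{R}{5}$
$\left(u{\left(1 \right)} + 2\right)^{2} M{\left(2 \right)} S{\left(-4 \right)} = \left(-14 + 2\right)^{2} \cdot 2 \left(-7 + \frac{1}{5} \left(-4\right)\right) = \left(-12\right)^{2} \cdot 2 \left(-7 - \frac{4}{5}\right) = 144 \cdot 2 \left(- \frac{39}{5}\right) = 288 \left(- \frac{39}{5}\right) = - \frac{11232}{5}$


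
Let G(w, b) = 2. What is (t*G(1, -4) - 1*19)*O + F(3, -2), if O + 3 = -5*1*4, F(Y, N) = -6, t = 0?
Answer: 431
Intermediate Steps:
O = -23 (O = -3 - 5*1*4 = -3 - 5*4 = -3 - 20 = -23)
(t*G(1, -4) - 1*19)*O + F(3, -2) = (0*2 - 1*19)*(-23) - 6 = (0 - 19)*(-23) - 6 = -19*(-23) - 6 = 437 - 6 = 431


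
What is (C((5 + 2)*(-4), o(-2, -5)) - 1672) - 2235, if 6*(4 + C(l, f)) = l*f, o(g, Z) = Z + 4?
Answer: -11719/3 ≈ -3906.3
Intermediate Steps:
o(g, Z) = 4 + Z
C(l, f) = -4 + f*l/6 (C(l, f) = -4 + (l*f)/6 = -4 + (f*l)/6 = -4 + f*l/6)
(C((5 + 2)*(-4), o(-2, -5)) - 1672) - 2235 = ((-4 + (4 - 5)*((5 + 2)*(-4))/6) - 1672) - 2235 = ((-4 + (⅙)*(-1)*(7*(-4))) - 1672) - 2235 = ((-4 + (⅙)*(-1)*(-28)) - 1672) - 2235 = ((-4 + 14/3) - 1672) - 2235 = (⅔ - 1672) - 2235 = -5014/3 - 2235 = -11719/3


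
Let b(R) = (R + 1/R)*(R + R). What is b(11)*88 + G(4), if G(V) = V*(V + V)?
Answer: 21504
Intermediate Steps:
b(R) = 2*R*(R + 1/R) (b(R) = (R + 1/R)*(2*R) = 2*R*(R + 1/R))
G(V) = 2*V² (G(V) = V*(2*V) = 2*V²)
b(11)*88 + G(4) = (2 + 2*11²)*88 + 2*4² = (2 + 2*121)*88 + 2*16 = (2 + 242)*88 + 32 = 244*88 + 32 = 21472 + 32 = 21504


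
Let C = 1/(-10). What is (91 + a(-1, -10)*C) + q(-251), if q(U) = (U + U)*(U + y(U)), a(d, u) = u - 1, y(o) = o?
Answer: 2520961/10 ≈ 2.5210e+5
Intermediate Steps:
a(d, u) = -1 + u
q(U) = 4*U**2 (q(U) = (U + U)*(U + U) = (2*U)*(2*U) = 4*U**2)
C = -1/10 ≈ -0.10000
(91 + a(-1, -10)*C) + q(-251) = (91 + (-1 - 10)*(-1/10)) + 4*(-251)**2 = (91 - 11*(-1/10)) + 4*63001 = (91 + 11/10) + 252004 = 921/10 + 252004 = 2520961/10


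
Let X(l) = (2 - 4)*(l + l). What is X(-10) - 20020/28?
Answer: -675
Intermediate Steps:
X(l) = -4*l
X(-10) - 20020/28 = -4*(-10) - 20020/28 = 40 - 20020/28 = 40 - 143*5 = 40 - 715 = -675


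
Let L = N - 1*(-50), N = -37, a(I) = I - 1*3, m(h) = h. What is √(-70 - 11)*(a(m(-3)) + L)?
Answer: 63*I ≈ 63.0*I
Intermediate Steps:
a(I) = -3 + I (a(I) = I - 3 = -3 + I)
L = 13 (L = -37 - 1*(-50) = -37 + 50 = 13)
√(-70 - 11)*(a(m(-3)) + L) = √(-70 - 11)*((-3 - 3) + 13) = √(-81)*(-6 + 13) = (9*I)*7 = 63*I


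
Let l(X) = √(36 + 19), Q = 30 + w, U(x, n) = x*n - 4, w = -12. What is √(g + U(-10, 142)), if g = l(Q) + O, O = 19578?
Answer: √(18154 + √55) ≈ 134.76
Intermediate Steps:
U(x, n) = -4 + n*x (U(x, n) = n*x - 4 = -4 + n*x)
Q = 18 (Q = 30 - 12 = 18)
l(X) = √55
g = 19578 + √55 (g = √55 + 19578 = 19578 + √55 ≈ 19585.)
√(g + U(-10, 142)) = √((19578 + √55) + (-4 + 142*(-10))) = √((19578 + √55) + (-4 - 1420)) = √((19578 + √55) - 1424) = √(18154 + √55)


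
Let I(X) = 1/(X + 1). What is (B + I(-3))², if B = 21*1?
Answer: 1681/4 ≈ 420.25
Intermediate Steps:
I(X) = 1/(1 + X)
B = 21
(B + I(-3))² = (21 + 1/(1 - 3))² = (21 + 1/(-2))² = (21 - ½)² = (41/2)² = 1681/4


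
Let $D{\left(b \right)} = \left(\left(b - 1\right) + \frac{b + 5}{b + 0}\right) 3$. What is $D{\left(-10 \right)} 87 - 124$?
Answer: $- \frac{5729}{2} \approx -2864.5$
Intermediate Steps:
$D{\left(b \right)} = -3 + 3 b + \frac{3 \left(5 + b\right)}{b}$ ($D{\left(b \right)} = \left(\left(-1 + b\right) + \frac{5 + b}{b}\right) 3 = \left(-1 + b + \frac{5 + b}{b}\right) 3 = -3 + 3 b + \frac{3 \left(5 + b\right)}{b}$)
$D{\left(-10 \right)} 87 - 124 = \left(3 \left(-10\right) + \frac{15}{-10}\right) 87 - 124 = \left(-30 + 15 \left(- \frac{1}{10}\right)\right) 87 - 124 = \left(-30 - \frac{3}{2}\right) 87 - 124 = \left(- \frac{63}{2}\right) 87 - 124 = - \frac{5481}{2} - 124 = - \frac{5729}{2}$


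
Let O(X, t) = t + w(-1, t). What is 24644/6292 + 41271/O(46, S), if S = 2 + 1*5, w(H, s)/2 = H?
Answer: 64950088/7865 ≈ 8258.1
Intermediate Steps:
w(H, s) = 2*H
S = 7 (S = 2 + 5 = 7)
O(X, t) = -2 + t (O(X, t) = t + 2*(-1) = t - 2 = -2 + t)
24644/6292 + 41271/O(46, S) = 24644/6292 + 41271/(-2 + 7) = 24644*(1/6292) + 41271/5 = 6161/1573 + 41271*(1/5) = 6161/1573 + 41271/5 = 64950088/7865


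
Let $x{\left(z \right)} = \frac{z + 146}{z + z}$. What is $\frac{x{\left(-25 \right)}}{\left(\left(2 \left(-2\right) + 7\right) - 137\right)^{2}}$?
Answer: $- \frac{121}{897800} \approx -0.00013477$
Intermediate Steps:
$x{\left(z \right)} = \frac{146 + z}{2 z}$
$\frac{x{\left(-25 \right)}}{\left(\left(2 \left(-2\right) + 7\right) - 137\right)^{2}} = \frac{\frac{1}{2} \frac{1}{-25} \left(146 - 25\right)}{\left(\left(2 \left(-2\right) + 7\right) - 137\right)^{2}} = \frac{\frac{1}{2} \left(- \frac{1}{25}\right) 121}{\left(\left(-4 + 7\right) - 137\right)^{2}} = - \frac{121}{50 \left(3 - 137\right)^{2}} = - \frac{121}{50 \left(-134\right)^{2}} = - \frac{121}{50 \cdot 17956} = \left(- \frac{121}{50}\right) \frac{1}{17956} = - \frac{121}{897800}$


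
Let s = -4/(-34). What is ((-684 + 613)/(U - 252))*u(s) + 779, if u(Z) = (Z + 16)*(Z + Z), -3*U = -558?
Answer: 7468231/9537 ≈ 783.08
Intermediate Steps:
U = 186 (U = -⅓*(-558) = 186)
s = 2/17 (s = -4*(-1/34) = 2/17 ≈ 0.11765)
u(Z) = 2*Z*(16 + Z) (u(Z) = (16 + Z)*(2*Z) = 2*Z*(16 + Z))
((-684 + 613)/(U - 252))*u(s) + 779 = ((-684 + 613)/(186 - 252))*(2*(2/17)*(16 + 2/17)) + 779 = (-71/(-66))*(2*(2/17)*(274/17)) + 779 = -71*(-1/66)*(1096/289) + 779 = (71/66)*(1096/289) + 779 = 38908/9537 + 779 = 7468231/9537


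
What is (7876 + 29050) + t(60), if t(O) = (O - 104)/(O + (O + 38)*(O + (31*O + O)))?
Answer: 1791834139/48525 ≈ 36926.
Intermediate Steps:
t(O) = (-104 + O)/(O + 33*O*(38 + O)) (t(O) = (-104 + O)/(O + (38 + O)*(O + 32*O)) = (-104 + O)/(O + (38 + O)*(33*O)) = (-104 + O)/(O + 33*O*(38 + O)))
(7876 + 29050) + t(60) = (7876 + 29050) + (-104 + 60)/(60*(1255 + 33*60)) = 36926 + (1/60)*(-44)/(1255 + 1980) = 36926 + (1/60)*(-44)/3235 = 36926 + (1/60)*(1/3235)*(-44) = 36926 - 11/48525 = 1791834139/48525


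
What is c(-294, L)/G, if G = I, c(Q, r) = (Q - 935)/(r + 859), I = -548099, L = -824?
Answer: 1229/19183465 ≈ 6.4066e-5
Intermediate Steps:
c(Q, r) = (-935 + Q)/(859 + r)
G = -548099
c(-294, L)/G = ((-935 - 294)/(859 - 824))/(-548099) = (-1229/35)*(-1/548099) = ((1/35)*(-1229))*(-1/548099) = -1229/35*(-1/548099) = 1229/19183465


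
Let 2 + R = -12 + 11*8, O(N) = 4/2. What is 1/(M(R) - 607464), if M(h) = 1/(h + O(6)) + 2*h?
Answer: -76/46156015 ≈ -1.6466e-6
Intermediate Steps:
O(N) = 2 (O(N) = 4*(½) = 2)
R = 74 (R = -2 + (-12 + 11*8) = -2 + (-12 + 88) = -2 + 76 = 74)
M(h) = 1/(2 + h) + 2*h (M(h) = 1/(h + 2) + 2*h = 1/(2 + h) + 2*h)
1/(M(R) - 607464) = 1/((1 + 2*74² + 4*74)/(2 + 74) - 607464) = 1/((1 + 2*5476 + 296)/76 - 607464) = 1/((1 + 10952 + 296)/76 - 607464) = 1/((1/76)*11249 - 607464) = 1/(11249/76 - 607464) = 1/(-46156015/76) = -76/46156015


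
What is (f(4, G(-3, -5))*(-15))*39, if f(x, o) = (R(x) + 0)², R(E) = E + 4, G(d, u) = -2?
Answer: -37440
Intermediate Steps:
R(E) = 4 + E
f(x, o) = (4 + x)² (f(x, o) = ((4 + x) + 0)² = (4 + x)²)
(f(4, G(-3, -5))*(-15))*39 = ((4 + 4)²*(-15))*39 = (8²*(-15))*39 = (64*(-15))*39 = -960*39 = -37440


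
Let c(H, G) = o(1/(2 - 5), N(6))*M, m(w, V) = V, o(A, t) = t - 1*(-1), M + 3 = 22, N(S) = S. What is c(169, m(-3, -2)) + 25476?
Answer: 25609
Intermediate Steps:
M = 19 (M = -3 + 22 = 19)
o(A, t) = 1 + t (o(A, t) = t + 1 = 1 + t)
c(H, G) = 133 (c(H, G) = (1 + 6)*19 = 7*19 = 133)
c(169, m(-3, -2)) + 25476 = 133 + 25476 = 25609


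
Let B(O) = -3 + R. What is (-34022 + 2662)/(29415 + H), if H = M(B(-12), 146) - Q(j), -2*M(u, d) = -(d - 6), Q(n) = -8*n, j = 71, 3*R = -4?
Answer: -31360/30053 ≈ -1.0435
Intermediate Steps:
R = -4/3 (R = (1/3)*(-4) = -4/3 ≈ -1.3333)
B(O) = -13/3 (B(O) = -3 - 4/3 = -13/3)
M(u, d) = -3 + d/2 (M(u, d) = -(-1)*(d - 6)/2 = -(-1)*(-6 + d)/2 = -(6 - d)/2 = -3 + d/2)
H = 638 (H = (-3 + (1/2)*146) - (-8)*71 = (-3 + 73) - 1*(-568) = 70 + 568 = 638)
(-34022 + 2662)/(29415 + H) = (-34022 + 2662)/(29415 + 638) = -31360/30053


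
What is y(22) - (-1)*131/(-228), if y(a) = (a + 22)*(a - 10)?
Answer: 120253/228 ≈ 527.43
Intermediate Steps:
y(a) = (-10 + a)*(22 + a) (y(a) = (22 + a)*(-10 + a) = (-10 + a)*(22 + a))
y(22) - (-1)*131/(-228) = (-220 + 22² + 12*22) - (-1)*131/(-228) = (-220 + 484 + 264) - (-1)*131*(-1/228) = 528 - (-1)*(-131)/228 = 528 - 1*131/228 = 528 - 131/228 = 120253/228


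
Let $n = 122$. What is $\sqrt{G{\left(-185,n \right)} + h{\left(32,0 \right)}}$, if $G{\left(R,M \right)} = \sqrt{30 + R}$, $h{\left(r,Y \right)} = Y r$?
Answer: $\sqrt[4]{-155} \approx 2.495 + 2.495 i$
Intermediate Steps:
$\sqrt{G{\left(-185,n \right)} + h{\left(32,0 \right)}} = \sqrt{\sqrt{30 - 185} + 0 \cdot 32} = \sqrt{\sqrt{-155} + 0} = \sqrt{i \sqrt{155} + 0} = \sqrt{i \sqrt{155}} = \sqrt[4]{155} \sqrt{i}$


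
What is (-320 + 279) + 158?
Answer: 117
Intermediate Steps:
(-320 + 279) + 158 = -41 + 158 = 117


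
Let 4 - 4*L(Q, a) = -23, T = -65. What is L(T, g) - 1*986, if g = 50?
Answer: -3917/4 ≈ -979.25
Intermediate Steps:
L(Q, a) = 27/4 (L(Q, a) = 1 - ¼*(-23) = 1 + 23/4 = 27/4)
L(T, g) - 1*986 = 27/4 - 1*986 = 27/4 - 986 = -3917/4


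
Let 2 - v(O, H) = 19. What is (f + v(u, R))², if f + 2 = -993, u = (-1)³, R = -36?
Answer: 1024144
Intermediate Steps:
u = -1
v(O, H) = -17 (v(O, H) = 2 - 1*19 = 2 - 19 = -17)
f = -995 (f = -2 - 993 = -995)
(f + v(u, R))² = (-995 - 17)² = (-1012)² = 1024144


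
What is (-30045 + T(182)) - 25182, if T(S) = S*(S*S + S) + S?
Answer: 6006647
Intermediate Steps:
T(S) = S + S*(S + S²) (T(S) = S*(S² + S) + S = S*(S + S²) + S = S + S*(S + S²))
(-30045 + T(182)) - 25182 = (-30045 + 182*(1 + 182 + 182²)) - 25182 = (-30045 + 182*(1 + 182 + 33124)) - 25182 = (-30045 + 182*33307) - 25182 = (-30045 + 6061874) - 25182 = 6031829 - 25182 = 6006647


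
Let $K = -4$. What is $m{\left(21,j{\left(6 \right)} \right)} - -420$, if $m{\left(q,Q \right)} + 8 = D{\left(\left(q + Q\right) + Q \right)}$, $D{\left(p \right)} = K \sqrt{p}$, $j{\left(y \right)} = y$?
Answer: $412 - 4 \sqrt{33} \approx 389.02$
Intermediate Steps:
$D{\left(p \right)} = - 4 \sqrt{p}$
$m{\left(q,Q \right)} = -8 - 4 \sqrt{q + 2 Q}$ ($m{\left(q,Q \right)} = -8 - 4 \sqrt{\left(q + Q\right) + Q} = -8 - 4 \sqrt{\left(Q + q\right) + Q} = -8 - 4 \sqrt{q + 2 Q}$)
$m{\left(21,j{\left(6 \right)} \right)} - -420 = \left(-8 - 4 \sqrt{21 + 2 \cdot 6}\right) - -420 = \left(-8 - 4 \sqrt{21 + 12}\right) + 420 = \left(-8 - 4 \sqrt{33}\right) + 420 = 412 - 4 \sqrt{33}$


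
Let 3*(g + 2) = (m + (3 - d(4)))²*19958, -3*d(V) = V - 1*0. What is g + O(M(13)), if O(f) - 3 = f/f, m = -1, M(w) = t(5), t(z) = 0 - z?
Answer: 1995854/27 ≈ 73921.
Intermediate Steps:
t(z) = -z
M(w) = -5 (M(w) = -1*5 = -5)
d(V) = -V/3 (d(V) = -(V - 1*0)/3 = -(V + 0)/3 = -V/3)
g = 1995746/27 (g = -2 + ((-1 + (3 - (-1)*4/3))²*19958)/3 = -2 + ((-1 + (3 - 1*(-4/3)))²*19958)/3 = -2 + ((-1 + (3 + 4/3))²*19958)/3 = -2 + ((-1 + 13/3)²*19958)/3 = -2 + ((10/3)²*19958)/3 = -2 + ((100/9)*19958)/3 = -2 + (⅓)*(1995800/9) = -2 + 1995800/27 = 1995746/27 ≈ 73917.)
O(f) = 4 (O(f) = 3 + f/f = 3 + 1 = 4)
g + O(M(13)) = 1995746/27 + 4 = 1995854/27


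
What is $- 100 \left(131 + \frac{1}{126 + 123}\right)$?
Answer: $- \frac{3262000}{249} \approx -13100.0$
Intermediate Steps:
$- 100 \left(131 + \frac{1}{126 + 123}\right) = - 100 \left(131 + \frac{1}{249}\right) = \left(-100\right) \frac{32620}{249} = - \frac{3262000}{249}$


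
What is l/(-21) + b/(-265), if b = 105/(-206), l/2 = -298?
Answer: 6507569/229278 ≈ 28.383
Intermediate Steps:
l = -596 (l = 2*(-298) = -596)
b = -105/206 (b = 105*(-1/206) = -105/206 ≈ -0.50971)
l/(-21) + b/(-265) = -596/(-21) - 105/206/(-265) = -596*(-1/21) - 105/206*(-1/265) = 596/21 + 21/10918 = 6507569/229278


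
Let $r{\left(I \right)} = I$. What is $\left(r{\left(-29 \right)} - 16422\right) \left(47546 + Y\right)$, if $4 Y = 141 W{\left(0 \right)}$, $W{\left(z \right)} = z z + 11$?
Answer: $- \frac{3154232485}{4} \approx -7.8856 \cdot 10^{8}$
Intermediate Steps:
$W{\left(z \right)} = 11 + z^{2}$ ($W{\left(z \right)} = z^{2} + 11 = 11 + z^{2}$)
$Y = \frac{1551}{4}$ ($Y = \frac{141 \left(11 + 0^{2}\right)}{4} = \frac{141 \left(11 + 0\right)}{4} = \frac{141 \cdot 11}{4} = \frac{1}{4} \cdot 1551 = \frac{1551}{4} \approx 387.75$)
$\left(r{\left(-29 \right)} - 16422\right) \left(47546 + Y\right) = \left(-29 - 16422\right) \left(47546 + \frac{1551}{4}\right) = \left(-16451\right) \frac{191735}{4} = - \frac{3154232485}{4}$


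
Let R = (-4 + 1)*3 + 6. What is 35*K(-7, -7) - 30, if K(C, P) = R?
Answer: -135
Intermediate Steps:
R = -3 (R = -3*3 + 6 = -9 + 6 = -3)
K(C, P) = -3
35*K(-7, -7) - 30 = 35*(-3) - 30 = -105 - 30 = -135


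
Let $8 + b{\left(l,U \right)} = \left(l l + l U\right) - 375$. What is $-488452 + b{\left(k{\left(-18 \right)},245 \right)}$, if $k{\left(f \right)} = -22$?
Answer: $-493741$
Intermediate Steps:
$b{\left(l,U \right)} = -383 + l^{2} + U l$ ($b{\left(l,U \right)} = -8 - \left(375 - l U - l l\right) = -8 - \left(375 - l^{2} - U l\right) = -8 + \left(-375 + l^{2} + U l\right) = -383 + l^{2} + U l$)
$-488452 + b{\left(k{\left(-18 \right)},245 \right)} = -488452 + \left(-383 + \left(-22\right)^{2} + 245 \left(-22\right)\right) = -488452 - 5289 = -493741$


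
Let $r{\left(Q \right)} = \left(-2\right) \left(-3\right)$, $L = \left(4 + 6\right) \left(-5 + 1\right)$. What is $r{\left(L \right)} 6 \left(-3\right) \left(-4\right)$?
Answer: $432$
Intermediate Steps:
$L = -40$ ($L = 10 \left(-4\right) = -40$)
$r{\left(Q \right)} = 6$
$r{\left(L \right)} 6 \left(-3\right) \left(-4\right) = 6 \cdot 6 \left(-3\right) \left(-4\right) = 6 \left(\left(-18\right) \left(-4\right)\right) = 6 \cdot 72 = 432$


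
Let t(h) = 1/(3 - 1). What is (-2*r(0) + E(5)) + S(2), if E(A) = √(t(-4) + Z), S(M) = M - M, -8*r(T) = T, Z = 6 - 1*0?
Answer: √26/2 ≈ 2.5495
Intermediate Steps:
t(h) = ½ (t(h) = 1/2 = ½)
Z = 6 (Z = 6 + 0 = 6)
r(T) = -T/8
S(M) = 0
E(A) = √26/2 (E(A) = √(½ + 6) = √(13/2) = √26/2)
(-2*r(0) + E(5)) + S(2) = (-(-1)*0/4 + √26/2) + 0 = (-2*0 + √26/2) + 0 = (0 + √26/2) + 0 = √26/2 + 0 = √26/2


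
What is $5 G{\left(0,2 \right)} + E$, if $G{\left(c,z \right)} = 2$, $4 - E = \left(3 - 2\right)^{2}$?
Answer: $13$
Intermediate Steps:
$E = 3$ ($E = 4 - \left(3 - 2\right)^{2} = 4 - 1^{2} = 4 - 1 = 3$)
$5 G{\left(0,2 \right)} + E = 5 \cdot 2 + 3 = 10 + 3 = 13$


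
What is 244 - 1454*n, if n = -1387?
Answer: 2016942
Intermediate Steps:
244 - 1454*n = 244 - 1454*(-1387) = 244 + 2016698 = 2016942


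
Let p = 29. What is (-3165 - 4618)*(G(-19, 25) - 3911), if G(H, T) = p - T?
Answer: 30408181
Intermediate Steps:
G(H, T) = 29 - T
(-3165 - 4618)*(G(-19, 25) - 3911) = (-3165 - 4618)*((29 - 1*25) - 3911) = -7783*((29 - 25) - 3911) = -7783*(4 - 3911) = -7783*(-3907) = 30408181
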